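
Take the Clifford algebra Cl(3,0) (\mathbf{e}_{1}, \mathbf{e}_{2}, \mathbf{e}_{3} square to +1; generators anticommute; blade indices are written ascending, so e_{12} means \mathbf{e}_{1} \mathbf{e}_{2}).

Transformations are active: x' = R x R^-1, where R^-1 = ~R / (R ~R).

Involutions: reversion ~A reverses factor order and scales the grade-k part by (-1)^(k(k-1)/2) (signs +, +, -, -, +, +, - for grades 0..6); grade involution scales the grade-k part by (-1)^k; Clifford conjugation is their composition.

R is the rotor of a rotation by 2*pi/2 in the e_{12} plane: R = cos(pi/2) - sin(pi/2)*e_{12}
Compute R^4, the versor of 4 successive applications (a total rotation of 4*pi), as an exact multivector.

Rotor phase runs at HALF the rotation angle; powers of one rotor simply add phase, so after 4 steps in e_{12} the phase is 4*pi/2 = 2 \pi and R^4 = cos(2 \pi) - sin(2 \pi)*e_{12}.
cos(2 \pi) = 1 and sin(2 \pi) = 0, so R^4 = 1. The total rotation 4*pi is 2 full turns, so every vector returns to itself, yet the rotor is +1, back on the identity sheet (an even number of 2*pi turns).
Answer: 1


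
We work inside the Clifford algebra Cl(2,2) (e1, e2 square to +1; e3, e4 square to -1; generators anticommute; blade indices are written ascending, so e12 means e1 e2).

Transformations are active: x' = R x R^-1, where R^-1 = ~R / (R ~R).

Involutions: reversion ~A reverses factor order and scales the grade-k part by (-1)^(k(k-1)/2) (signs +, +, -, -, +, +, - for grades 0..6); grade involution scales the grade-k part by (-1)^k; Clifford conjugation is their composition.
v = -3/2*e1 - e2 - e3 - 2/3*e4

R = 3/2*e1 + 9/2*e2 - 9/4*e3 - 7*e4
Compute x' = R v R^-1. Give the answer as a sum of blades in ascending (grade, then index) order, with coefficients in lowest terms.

~R = 3/2*e1 + 9/2*e2 - 9/4*e3 - 7*e4, and R ~R = -505/16, so R^-1 = ~R / (-505/16).
R v = -41/3 + 21/4*e12 - 39/8*e13 - 23/2*e14 - 27/4*e23 - 10*e24 - 11/2*e34
Answer: 2827/1010*e1 + 2473/505*e2 - 479/505*e3 - 8174/1515*e4


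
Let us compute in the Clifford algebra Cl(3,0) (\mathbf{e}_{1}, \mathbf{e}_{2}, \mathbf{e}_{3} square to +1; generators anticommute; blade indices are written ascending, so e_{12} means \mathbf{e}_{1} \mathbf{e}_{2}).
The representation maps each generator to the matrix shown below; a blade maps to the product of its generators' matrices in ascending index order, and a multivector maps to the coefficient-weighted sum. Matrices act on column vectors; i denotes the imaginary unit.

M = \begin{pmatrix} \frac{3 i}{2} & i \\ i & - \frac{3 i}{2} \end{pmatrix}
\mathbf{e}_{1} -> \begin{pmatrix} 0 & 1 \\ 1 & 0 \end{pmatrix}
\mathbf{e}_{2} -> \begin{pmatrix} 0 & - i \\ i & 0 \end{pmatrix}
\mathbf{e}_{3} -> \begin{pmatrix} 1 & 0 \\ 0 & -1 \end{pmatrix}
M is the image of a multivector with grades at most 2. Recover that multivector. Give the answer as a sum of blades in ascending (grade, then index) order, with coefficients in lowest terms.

Method: 1, rho(e_{1}), rho(e_{2}), rho(e_{3}) form a trace-orthogonal basis of the 2x2 complex matrices (tr(X Y) = 2 if X = Y, else 0), so M = m0*1 + m1*rho(e_{1}) + m2*rho(e_{2}) + m3*rho(e_{3}) with m0 = tr(M)/2 = 0, m1 = tr(M rho(e_{1}))/2 = i, m2 = tr(M rho(e_{2}))/2 = 0, m3 = tr(M rho(e_{3}))/2 = \frac{3 i}{2}.
Multiplying table entries, the bivector images are rho(e_{12}) = i*rho(e_{3}), rho(e_{13}) = -i*rho(e_{2}), rho(e_{23}) = i*rho(e_{1}); with real blade coefficients the real parts of m0..m3 are the coefficients of 1, e_{1}, e_{2}, e_{3} and the imaginary parts give the bivectors (e_{23}: Im m1, e_{13}: -Im m2, e_{12}: Im m3).
Answer: \frac{3}{2} e_{12} + e_{23}


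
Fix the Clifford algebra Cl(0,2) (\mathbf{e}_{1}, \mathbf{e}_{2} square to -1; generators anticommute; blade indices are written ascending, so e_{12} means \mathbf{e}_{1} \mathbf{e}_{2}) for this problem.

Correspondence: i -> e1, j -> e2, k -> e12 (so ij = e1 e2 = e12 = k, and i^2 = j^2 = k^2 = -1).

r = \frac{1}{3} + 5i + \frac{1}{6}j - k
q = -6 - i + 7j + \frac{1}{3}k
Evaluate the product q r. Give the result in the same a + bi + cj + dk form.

In blades: q = -6 - e_{1} + 7 e_{2} + \frac{1}{3} e_{12}, r = \frac{1}{3} + 5 e_{1} + \frac{1}{6} e_{2} - e_{12}.
Distribute q over r term by term (generator squares from the signature, products reordered to ascending indices): (-6)*r = -2 - 30 e_{1} - e_{2} + 6 e_{12}; (-e_{1})*r = 5 - \frac{1}{3} e_{1} - e_{2} - \frac{1}{6} e_{12}; (7 e_{2})*r = -\frac{7}{6} - 7 e_{1} + \frac{7}{3} e_{2} - 35 e_{12}; (\frac{1}{3} e_{12})*r = \frac{1}{3} - \frac{1}{18} e_{1} + \frac{5}{3} e_{2} + \frac{1}{9} e_{12}.
Sum: \frac{13}{6} - \frac{673}{18} e_{1} + 2 e_{2} - \frac{523}{18} e_{12}; translating back through the correspondence:
Answer: \frac{13}{6} - \frac{673}{18}i + 2j - \frac{523}{18}k


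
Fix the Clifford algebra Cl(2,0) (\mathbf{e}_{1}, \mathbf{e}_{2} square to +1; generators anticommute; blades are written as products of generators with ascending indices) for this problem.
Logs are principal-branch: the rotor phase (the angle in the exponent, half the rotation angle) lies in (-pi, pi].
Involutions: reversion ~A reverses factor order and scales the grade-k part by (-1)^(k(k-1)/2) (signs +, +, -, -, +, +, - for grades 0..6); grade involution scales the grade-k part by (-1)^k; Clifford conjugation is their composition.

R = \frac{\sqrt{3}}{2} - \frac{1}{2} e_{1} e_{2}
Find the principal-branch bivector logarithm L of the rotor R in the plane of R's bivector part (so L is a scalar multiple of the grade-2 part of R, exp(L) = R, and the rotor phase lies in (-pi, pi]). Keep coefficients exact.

The scalar part of R is \frac{\sqrt{3}}{2}, which fixes the principal-branch rotor phase; the unit plane is then the bivector part divided by the sine of that phase, and L is that plane scaled by the phase.
Concretely: cos(phase) = \frac{\sqrt{3}}{2} gives phase = ±\frac{\pi}{6}, and since phase/sin(phase) is even the sign is immaterial: L = (phase/sin(phase)) * <R>_2 = (\frac{\pi}{3}) * <R>_2.
Answer: - \frac{\pi}{6} e_{1} e_{2}


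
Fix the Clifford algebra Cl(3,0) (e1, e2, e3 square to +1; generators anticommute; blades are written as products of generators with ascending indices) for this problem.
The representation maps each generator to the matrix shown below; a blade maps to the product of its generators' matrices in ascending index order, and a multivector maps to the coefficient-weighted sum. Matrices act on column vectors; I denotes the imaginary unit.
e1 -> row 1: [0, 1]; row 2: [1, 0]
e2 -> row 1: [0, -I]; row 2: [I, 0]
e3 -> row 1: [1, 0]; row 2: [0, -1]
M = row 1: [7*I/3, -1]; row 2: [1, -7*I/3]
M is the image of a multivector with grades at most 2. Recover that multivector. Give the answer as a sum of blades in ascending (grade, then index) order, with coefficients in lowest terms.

Method: 1, rho(e1), rho(e2), rho(e3) form a trace-orthogonal basis of the 2x2 complex matrices (tr(X Y) = 2 if X = Y, else 0), so M = m0*1 + m1*rho(e1) + m2*rho(e2) + m3*rho(e3) with m0 = tr(M)/2 = 0, m1 = tr(M rho(e1))/2 = 0, m2 = tr(M rho(e2))/2 = -I, m3 = tr(M rho(e3))/2 = 7*I/3.
Multiplying table entries, the bivector images are rho(e1 e2) = I*rho(e3), rho(e1 e3) = -I*rho(e2), rho(e2 e3) = I*rho(e1); with real blade coefficients the real parts of m0..m3 are the coefficients of 1, e1, e2, e3 and the imaginary parts give the bivectors (e2 e3: Im m1, e1 e3: -Im m2, e1 e2: Im m3).
Answer: 7/3*e1 e2 + e1 e3


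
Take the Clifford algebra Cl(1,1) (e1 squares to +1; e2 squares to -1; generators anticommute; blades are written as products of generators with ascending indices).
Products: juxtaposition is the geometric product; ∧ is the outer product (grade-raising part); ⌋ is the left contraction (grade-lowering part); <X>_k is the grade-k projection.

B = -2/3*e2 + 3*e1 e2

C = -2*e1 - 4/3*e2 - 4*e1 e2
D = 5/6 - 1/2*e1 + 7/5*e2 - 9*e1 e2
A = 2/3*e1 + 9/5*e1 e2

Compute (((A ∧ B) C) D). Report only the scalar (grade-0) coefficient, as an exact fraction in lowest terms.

step 1: -4/9*e1 e2
step 2: 16/9 - 16/27*e1 - 8/9*e2
step 3: 136/45 + 536/81*e1 + 956/135*e2 - 2332/135*e1 e2
Answer: 136/45


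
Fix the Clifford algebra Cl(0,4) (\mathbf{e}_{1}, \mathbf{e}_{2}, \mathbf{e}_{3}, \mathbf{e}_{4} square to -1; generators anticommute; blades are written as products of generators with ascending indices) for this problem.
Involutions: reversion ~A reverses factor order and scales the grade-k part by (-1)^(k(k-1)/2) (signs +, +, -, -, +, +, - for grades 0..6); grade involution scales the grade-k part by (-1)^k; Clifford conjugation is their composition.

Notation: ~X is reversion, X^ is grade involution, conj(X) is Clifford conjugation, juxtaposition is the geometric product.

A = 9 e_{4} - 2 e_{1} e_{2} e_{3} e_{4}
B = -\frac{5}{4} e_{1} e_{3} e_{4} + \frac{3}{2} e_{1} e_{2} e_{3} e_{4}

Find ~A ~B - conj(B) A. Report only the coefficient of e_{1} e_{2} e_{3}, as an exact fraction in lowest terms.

first term: -3 + \frac{5}{2} e_{2} - \frac{45}{4} e_{1} e_{3} + \frac{27}{2} e_{1} e_{2} e_{3}
second term: -3 + \frac{5}{2} e_{2} + \frac{45}{4} e_{1} e_{3} - \frac{27}{2} e_{1} e_{2} e_{3}
Answer: 27


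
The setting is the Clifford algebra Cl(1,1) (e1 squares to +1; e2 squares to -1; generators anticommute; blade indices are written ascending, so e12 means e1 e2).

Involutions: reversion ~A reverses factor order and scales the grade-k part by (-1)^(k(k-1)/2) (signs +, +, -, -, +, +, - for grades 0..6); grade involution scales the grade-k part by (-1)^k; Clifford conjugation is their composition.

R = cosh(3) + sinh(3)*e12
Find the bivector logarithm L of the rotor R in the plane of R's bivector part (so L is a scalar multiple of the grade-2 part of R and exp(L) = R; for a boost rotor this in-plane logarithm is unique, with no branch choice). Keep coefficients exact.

The scalar part of R is cosh(3), so cosh pins the rapidity up to sign — the sign comes from the bivector part; dividing that part by sinh of the rapidity yields the plane, and the in-plane L = rapidity * plane is unique because the two sign choices cancel.
Concretely: cosh(rapidity) = cosh(3) gives rapidity = ±3, and since rapidity/sinh(rapidity) is even the sign is immaterial: L = (rapidity/sinh(rapidity)) * <R>_2 = (3/sinh(3)) * <R>_2.
Answer: 3*e12


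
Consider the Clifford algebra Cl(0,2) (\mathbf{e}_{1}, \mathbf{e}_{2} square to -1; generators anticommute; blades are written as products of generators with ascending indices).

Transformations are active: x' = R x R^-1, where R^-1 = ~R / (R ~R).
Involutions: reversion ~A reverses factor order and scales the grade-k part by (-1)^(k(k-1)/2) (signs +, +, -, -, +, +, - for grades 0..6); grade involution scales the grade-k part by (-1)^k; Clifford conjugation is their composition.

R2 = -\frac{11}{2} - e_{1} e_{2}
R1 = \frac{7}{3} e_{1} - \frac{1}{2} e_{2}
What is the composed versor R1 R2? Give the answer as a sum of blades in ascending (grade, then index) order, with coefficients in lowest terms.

Distribute over the terms of R1 (each basis-blade product reordered to ascending indices, repeated generators contracted through their squares):
(\frac{7}{3} e_{1}) R2 = -\frac{77}{6} e_{1} + \frac{7}{3} e_{2}
(-\frac{1}{2} e_{2}) R2 = \frac{1}{2} e_{1} + \frac{11}{4} e_{2}
Summing the partial products and collecting blades:
Answer: -\frac{37}{3} e_{1} + \frac{61}{12} e_{2}


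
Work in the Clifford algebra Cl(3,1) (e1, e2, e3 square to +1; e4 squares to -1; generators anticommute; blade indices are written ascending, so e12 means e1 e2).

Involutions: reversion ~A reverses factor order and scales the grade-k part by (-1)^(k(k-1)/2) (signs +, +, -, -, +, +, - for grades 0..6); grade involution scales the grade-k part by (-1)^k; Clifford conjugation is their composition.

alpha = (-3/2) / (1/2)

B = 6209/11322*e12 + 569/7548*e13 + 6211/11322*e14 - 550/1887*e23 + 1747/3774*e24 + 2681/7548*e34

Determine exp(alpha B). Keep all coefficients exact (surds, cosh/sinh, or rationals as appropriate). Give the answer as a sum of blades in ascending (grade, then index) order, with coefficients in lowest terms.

B^2 term by term: the squares give (6209/11322)^2*(e12)^2 + (569/7548)^2*(e13)^2 + (6211/11322)^2*(e14)^2 + (-550/1887)^2*(e23)^2 + (1747/3774)^2*(e24)^2 + (2681/7548)^2*(e34)^2 = 38551681/128187684*(-1) + 323761/56972304*(-1) + 38576521/128187684*(+1) + 302500/3560769*(-1) + 3052009/14243076*(+1) + 7187761/56972304*(+1) = 1/4 (each basis 2-blade squares to minus the product of its generators' squares); cross terms between blades sharing an index anticommute and cancel; the commuting (index-disjoint) pairs give grade-4 terms 2*c*c'*(blade product), which cancel blade by blade — e1234: 16646329/42729228 - 994043/14243076 - 3416050/10682307 = 0 — confirming B is simple. So B^2 = 1/4.
B^2 = 1/4 — the positive square puts this in the hyperbolic regime; l = 1/2, alpha*l = -3/2, so exp(alpha B) = cosh(-3/2) + (sinh(-3/2)/(1/2))*B = cosh(3/2) + (-2*sinh(3/2))*B.
Answer: cosh(3/2) - 6209*sinh(3/2)/5661*e12 - 569*sinh(3/2)/3774*e13 - 6211*sinh(3/2)/5661*e14 + 1100*sinh(3/2)/1887*e23 - 1747*sinh(3/2)/1887*e24 - 2681*sinh(3/2)/3774*e34


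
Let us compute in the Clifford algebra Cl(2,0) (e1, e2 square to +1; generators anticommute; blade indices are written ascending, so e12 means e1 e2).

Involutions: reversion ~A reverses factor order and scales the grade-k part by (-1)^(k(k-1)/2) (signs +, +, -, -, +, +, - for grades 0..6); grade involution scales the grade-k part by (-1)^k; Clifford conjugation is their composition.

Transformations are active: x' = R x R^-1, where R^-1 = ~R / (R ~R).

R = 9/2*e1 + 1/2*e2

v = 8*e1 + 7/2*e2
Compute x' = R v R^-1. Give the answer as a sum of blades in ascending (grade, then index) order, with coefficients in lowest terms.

~R = 9/2*e1 + 1/2*e2, and R ~R = 41/2, so R^-1 = ~R / (41/2).
R v = 151/4 + 47/4*e12
Answer: 703/82*e1 - 68/41*e2


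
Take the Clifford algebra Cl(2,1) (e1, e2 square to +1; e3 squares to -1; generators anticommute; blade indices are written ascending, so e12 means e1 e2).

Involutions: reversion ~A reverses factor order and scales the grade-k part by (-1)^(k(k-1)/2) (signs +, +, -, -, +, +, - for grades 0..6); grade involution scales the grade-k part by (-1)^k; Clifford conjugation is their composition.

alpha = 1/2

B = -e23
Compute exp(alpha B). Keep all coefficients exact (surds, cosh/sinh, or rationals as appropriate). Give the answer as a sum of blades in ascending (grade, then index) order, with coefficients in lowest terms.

B^2 = (-1)^2*(e23)^2 = 1*(+1) = 1 (a basis 2-blade squares to minus the product of its generators' squares).
B^2 = 1 — since the square is positive, the closed form is hyperbolic: l = 1, alpha*l = 1/2, so exp(alpha B) = cosh(1/2) + (sinh(1/2)/1)*B = cosh(1/2) + (sinh(1/2))*B.
Answer: cosh(1/2) - sinh(1/2)*e23


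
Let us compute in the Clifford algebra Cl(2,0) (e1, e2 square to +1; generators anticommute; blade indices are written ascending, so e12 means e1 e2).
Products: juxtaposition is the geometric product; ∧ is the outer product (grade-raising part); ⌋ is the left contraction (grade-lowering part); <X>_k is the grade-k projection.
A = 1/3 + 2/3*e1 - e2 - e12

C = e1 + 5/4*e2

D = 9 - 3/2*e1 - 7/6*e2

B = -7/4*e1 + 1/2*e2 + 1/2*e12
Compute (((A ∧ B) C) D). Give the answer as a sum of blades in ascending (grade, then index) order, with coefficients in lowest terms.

step 1: -7/12*e1 + 1/6*e2 - 5/4*e12
step 2: -3/8 - 25/16*e1 + 5/4*e2 - 43/48*e12
step 3: -239/96 - 3587/288*e1 + 331/32*e2 - 419/96*e12
Answer: -239/96 - 3587/288*e1 + 331/32*e2 - 419/96*e12


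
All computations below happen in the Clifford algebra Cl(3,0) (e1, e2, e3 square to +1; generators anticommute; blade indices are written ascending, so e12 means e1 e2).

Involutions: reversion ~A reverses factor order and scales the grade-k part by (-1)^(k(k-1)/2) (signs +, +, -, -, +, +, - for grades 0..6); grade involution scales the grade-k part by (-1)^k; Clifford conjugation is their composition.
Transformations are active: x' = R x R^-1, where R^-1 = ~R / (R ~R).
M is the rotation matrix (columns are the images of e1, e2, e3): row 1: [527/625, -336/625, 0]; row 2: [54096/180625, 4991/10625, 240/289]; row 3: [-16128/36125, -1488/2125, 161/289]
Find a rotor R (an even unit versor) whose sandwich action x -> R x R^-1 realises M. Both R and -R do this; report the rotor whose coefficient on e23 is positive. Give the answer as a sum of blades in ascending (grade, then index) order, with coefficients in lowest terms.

Method: write R = a + b12*e12 + b13*e13 + b23*e23 with a^2 + b12^2 + b13^2 + b23^2 = 1 (so R^-1 = ~R). Expanding the columns R e_j ~R gives tr M = 4a^2 - 1 and, from the antisymmetric part, M21 - M12 = -4a*b12, M13 - M31 = 4a*b13, M32 - M23 = -4a*b23.
Here tr M = 13511/7225, so a^2 = (1 + tr M)/4 = 5184/7225 and a = ±72/85. Taking a = 72/85: M21 - M12 = 6048/7225, M13 - M31 = 16128/36125, M32 - M23 = -55296/36125, giving b12 = -21/85, b13 = 56/425, b23 = 192/425, i.e. R = 72/85 - 21/85*e12 + 56/425*e13 + 192/425*e23.
Its e23 coefficient is already positive.
Answer: 72/85 - 21/85*e12 + 56/425*e13 + 192/425*e23. Why the constraint matters: R and -R act identically through the sandwich — M has trace 13511/7225 either way — so only the sign condition on e23 picks one of the two preimages.


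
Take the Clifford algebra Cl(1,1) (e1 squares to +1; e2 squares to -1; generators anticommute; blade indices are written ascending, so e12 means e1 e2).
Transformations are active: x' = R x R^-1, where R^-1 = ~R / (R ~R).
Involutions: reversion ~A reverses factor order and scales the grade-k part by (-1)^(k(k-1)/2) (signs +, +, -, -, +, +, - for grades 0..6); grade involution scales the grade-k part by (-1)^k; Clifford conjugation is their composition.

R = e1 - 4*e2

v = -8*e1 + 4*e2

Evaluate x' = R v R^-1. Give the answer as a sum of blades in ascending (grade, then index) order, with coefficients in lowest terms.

~R = e1 - 4*e2, and R ~R = -15, so R^-1 = ~R / (-15).
R v = 8 - 28*e12
Answer: 104/15*e1 + 4/15*e2


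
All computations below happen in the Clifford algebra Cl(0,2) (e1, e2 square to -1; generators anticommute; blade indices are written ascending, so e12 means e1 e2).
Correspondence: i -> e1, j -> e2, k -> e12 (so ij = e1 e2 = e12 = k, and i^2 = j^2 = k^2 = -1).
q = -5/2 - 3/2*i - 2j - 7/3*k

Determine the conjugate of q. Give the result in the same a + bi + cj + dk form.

In blades: q = -5/2 - 3/2*e1 - 2*e2 - 7/3*e12.
Conjugation here is Clifford conjugation: the scalar is fixed and the grade-1 and grade-2 blades all flip sign, giving -5/2 + 3/2*e1 + 2*e2 + 7/3*e12; translating back:
Answer: -5/2 + 3/2*i + 2j + 7/3*k


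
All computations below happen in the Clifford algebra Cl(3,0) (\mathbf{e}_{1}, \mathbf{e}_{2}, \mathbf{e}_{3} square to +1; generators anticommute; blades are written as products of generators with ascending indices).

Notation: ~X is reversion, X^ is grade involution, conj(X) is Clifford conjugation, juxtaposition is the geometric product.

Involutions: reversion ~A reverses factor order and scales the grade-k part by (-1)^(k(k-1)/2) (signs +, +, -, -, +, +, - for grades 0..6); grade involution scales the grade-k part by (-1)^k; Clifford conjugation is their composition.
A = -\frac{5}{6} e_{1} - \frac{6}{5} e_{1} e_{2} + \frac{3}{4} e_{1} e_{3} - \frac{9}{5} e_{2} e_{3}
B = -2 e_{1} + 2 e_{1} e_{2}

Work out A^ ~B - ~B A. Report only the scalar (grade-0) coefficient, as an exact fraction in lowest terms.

first term: -\frac{61}{15} - \frac{61}{15} e_{2} + \frac{3}{2} e_{3} - \frac{18}{5} e_{1} e_{3} - \frac{3}{2} e_{2} e_{3} + \frac{18}{5} e_{1} e_{2} e_{3}
second term: -\frac{11}{15} + \frac{11}{15} e_{2} - \frac{3}{2} e_{3} + \frac{18}{5} e_{1} e_{3} + \frac{3}{2} e_{2} e_{3} + \frac{18}{5} e_{1} e_{2} e_{3}
Answer: -\frac{10}{3}


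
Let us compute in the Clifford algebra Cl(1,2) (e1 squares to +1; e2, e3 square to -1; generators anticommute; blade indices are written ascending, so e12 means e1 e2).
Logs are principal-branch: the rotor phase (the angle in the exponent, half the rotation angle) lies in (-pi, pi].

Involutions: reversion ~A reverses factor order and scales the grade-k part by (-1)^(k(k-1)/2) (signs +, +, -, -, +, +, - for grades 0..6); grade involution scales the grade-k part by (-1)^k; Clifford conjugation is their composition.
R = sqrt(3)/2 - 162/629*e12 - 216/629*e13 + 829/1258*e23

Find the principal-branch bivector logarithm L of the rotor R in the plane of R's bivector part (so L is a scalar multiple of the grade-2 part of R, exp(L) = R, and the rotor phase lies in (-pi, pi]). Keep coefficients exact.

The scalar part of R is sqrt(3)/2, which fixes the principal-branch rotor phase; the unit plane is then the bivector part divided by the sine of that phase, and L is that plane scaled by the phase.
Concretely: cos(phase) = sqrt(3)/2 gives phase = ±pi/6, and since phase/sin(phase) is even the sign is immaterial: L = (phase/sin(phase)) * <R>_2 = (pi/3) * <R>_2.
Answer: -54*pi/629*e12 - 72*pi/629*e13 + 829*pi/3774*e23


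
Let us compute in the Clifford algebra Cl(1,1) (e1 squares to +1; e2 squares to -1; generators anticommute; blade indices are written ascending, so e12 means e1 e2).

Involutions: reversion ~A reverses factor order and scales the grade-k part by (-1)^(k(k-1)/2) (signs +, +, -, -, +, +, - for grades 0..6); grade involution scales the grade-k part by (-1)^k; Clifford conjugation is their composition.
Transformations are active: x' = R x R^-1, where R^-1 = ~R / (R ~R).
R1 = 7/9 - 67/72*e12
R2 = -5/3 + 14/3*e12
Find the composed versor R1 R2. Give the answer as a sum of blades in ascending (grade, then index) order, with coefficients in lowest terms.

Distribute over the terms of R1 (each basis-blade product reordered to ascending indices, repeated generators contracted through their squares):
(7/9) R2 = -35/27 + 98/27*e12
(-67/72*e12) R2 = -469/108 + 335/216*e12
Summing the partial products and collecting blades:
Answer: -203/36 + 373/72*e12


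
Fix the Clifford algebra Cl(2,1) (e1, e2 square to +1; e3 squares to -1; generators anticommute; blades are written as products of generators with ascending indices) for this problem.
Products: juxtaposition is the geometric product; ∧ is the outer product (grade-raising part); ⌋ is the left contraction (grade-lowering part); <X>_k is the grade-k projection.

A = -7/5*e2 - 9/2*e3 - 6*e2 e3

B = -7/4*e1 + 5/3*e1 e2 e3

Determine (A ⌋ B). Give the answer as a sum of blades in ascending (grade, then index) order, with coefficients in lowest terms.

step 1: -10*e1 + 15/2*e1 e2 + 7/3*e1 e3
Answer: -10*e1 + 15/2*e1 e2 + 7/3*e1 e3


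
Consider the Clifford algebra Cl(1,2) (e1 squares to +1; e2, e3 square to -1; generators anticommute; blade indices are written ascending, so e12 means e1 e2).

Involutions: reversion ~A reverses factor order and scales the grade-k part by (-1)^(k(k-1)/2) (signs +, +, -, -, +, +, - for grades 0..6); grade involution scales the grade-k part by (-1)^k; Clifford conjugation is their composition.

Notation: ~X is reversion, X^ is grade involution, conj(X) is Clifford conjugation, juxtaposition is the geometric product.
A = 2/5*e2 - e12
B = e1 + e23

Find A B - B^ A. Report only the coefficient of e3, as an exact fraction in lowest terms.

first term: e2 - 2/5*e3 - 2/5*e12 + e13
second term: e2 + 2/5*e3 - 2/5*e12 - e13
Answer: -4/5


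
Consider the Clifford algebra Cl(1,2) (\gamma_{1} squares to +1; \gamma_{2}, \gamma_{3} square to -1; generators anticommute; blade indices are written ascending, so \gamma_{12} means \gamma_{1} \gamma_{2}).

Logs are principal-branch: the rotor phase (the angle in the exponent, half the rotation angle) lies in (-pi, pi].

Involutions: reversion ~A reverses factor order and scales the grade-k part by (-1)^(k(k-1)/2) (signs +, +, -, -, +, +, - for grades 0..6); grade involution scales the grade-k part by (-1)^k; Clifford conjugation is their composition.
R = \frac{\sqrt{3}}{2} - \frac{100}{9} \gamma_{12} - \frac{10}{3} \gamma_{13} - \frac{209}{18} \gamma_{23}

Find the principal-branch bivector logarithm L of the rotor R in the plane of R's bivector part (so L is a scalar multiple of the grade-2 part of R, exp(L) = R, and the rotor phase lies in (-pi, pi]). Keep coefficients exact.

The scalar part of R is \frac{\sqrt{3}}{2}, which fixes the principal-branch rotor phase; the unit plane is then the bivector part divided by the sine of that phase, and L is that plane scaled by the phase.
Concretely: cos(phase) = \frac{\sqrt{3}}{2} gives phase = ±\frac{\pi}{6}, and since phase/sin(phase) is even the sign is immaterial: L = (phase/sin(phase)) * <R>_2 = (\frac{\pi}{3}) * <R>_2.
Answer: - \frac{100 \pi}{27} \gamma_{12} - \frac{10 \pi}{9} \gamma_{13} - \frac{209 \pi}{54} \gamma_{23}


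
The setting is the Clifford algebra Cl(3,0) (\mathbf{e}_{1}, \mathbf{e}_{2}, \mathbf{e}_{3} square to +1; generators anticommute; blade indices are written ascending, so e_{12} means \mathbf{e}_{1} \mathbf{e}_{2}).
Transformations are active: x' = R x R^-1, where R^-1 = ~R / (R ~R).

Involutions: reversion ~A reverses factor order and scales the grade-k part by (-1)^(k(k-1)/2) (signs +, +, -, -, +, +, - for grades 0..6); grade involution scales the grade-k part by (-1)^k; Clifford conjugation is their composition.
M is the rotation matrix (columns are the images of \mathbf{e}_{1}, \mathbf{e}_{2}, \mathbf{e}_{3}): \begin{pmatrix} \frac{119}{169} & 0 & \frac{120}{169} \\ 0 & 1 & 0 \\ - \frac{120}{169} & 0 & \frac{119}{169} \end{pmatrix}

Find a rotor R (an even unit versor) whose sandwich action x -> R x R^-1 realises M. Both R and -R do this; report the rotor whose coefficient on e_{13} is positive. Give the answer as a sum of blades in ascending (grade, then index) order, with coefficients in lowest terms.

Method: write R = a + b12*e_{12} + b13*e_{13} + b23*e_{23} with a^2 + b12^2 + b13^2 + b23^2 = 1 (so R^-1 = ~R). Expanding the columns R e_j ~R gives tr M = 4a^2 - 1 and, from the antisymmetric part, M21 - M12 = -4a*b12, M13 - M31 = 4a*b13, M32 - M23 = -4a*b23.
Here tr M = \frac{407}{169}, so a^2 = (1 + tr M)/4 = \frac{144}{169} and a = ±\frac{12}{13}. Taking a = \frac{12}{13}: M21 - M12 = 0, M13 - M31 = \frac{240}{169}, M32 - M23 = 0, giving b12 = 0, b13 = \frac{5}{13}, b23 = 0, i.e. R = \frac{12}{13} + \frac{5}{13} e_{13}.
Its e_{13} coefficient is already positive.
Answer: \frac{12}{13} + \frac{5}{13} e_{13}. Why the constraint matters: R and -R act identically through the sandwich — M has trace \frac{407}{169} either way — so only the sign condition on e_{13} picks one of the two preimages.


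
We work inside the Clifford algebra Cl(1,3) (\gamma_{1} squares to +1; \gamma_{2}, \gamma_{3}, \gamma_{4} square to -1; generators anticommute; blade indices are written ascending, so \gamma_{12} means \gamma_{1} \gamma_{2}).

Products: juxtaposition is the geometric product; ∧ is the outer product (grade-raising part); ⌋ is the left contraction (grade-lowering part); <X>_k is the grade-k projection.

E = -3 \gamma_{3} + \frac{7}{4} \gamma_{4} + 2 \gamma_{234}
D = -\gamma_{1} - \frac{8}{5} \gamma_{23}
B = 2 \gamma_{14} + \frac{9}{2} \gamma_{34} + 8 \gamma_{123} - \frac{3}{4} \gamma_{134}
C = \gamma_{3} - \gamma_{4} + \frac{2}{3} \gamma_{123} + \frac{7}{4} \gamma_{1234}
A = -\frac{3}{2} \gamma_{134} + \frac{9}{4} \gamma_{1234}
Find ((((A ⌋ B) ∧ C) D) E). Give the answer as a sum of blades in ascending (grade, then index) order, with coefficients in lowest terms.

step 1: -\frac{9}{8}
step 2: -\frac{9}{8} \gamma_{3} + \frac{9}{8} \gamma_{4} - \frac{3}{4} \gamma_{123} - \frac{63}{32} \gamma_{1234}
step 3: -\frac{6}{5} \gamma_{1} + \frac{9}{5} \gamma_{2} - \frac{9}{8} \gamma_{13} - \frac{81}{40} \gamma_{14} + \frac{3}{4} \gamma_{23} - \frac{603}{160} \gamma_{234}
step 4: -\frac{603}{80} + \frac{27}{160} \gamma_{1} + \frac{9}{4} \gamma_{2} - \frac{3}{2} \gamma_{4} + \frac{18}{5} \gamma_{13} - \frac{21}{10} \gamma_{14} + \frac{153}{128} \gamma_{23} + \frac{2313}{160} \gamma_{24} - \frac{18}{5} \gamma_{34} + \frac{81}{20} \gamma_{123} - \frac{9}{4} \gamma_{124} - \frac{1287}{160} \gamma_{134} + \frac{21}{16} \gamma_{234} - \frac{12}{5} \gamma_{1234}
Answer: -\frac{603}{80} + \frac{27}{160} \gamma_{1} + \frac{9}{4} \gamma_{2} - \frac{3}{2} \gamma_{4} + \frac{18}{5} \gamma_{13} - \frac{21}{10} \gamma_{14} + \frac{153}{128} \gamma_{23} + \frac{2313}{160} \gamma_{24} - \frac{18}{5} \gamma_{34} + \frac{81}{20} \gamma_{123} - \frac{9}{4} \gamma_{124} - \frac{1287}{160} \gamma_{134} + \frac{21}{16} \gamma_{234} - \frac{12}{5} \gamma_{1234}


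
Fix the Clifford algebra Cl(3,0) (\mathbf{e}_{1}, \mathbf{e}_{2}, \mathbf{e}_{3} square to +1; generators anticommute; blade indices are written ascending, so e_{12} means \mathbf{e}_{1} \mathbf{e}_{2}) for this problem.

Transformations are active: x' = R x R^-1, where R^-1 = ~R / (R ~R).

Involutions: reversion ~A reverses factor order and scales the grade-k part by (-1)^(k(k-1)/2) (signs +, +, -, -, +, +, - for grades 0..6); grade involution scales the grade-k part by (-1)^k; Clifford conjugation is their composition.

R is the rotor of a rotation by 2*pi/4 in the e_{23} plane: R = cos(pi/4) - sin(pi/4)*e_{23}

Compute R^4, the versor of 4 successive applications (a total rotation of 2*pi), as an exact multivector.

Because a rotor carries half the rotation angle, composing 4 copies of this e_{23}-plane rotor multiplies the phase: 4*(pi/4) = \pi, hence R^4 = cos(\pi) - sin(\pi)*e_{23}.
cos(\pi) = -1 and sin(\pi) = 0, so R^4 = -1. The total rotation 2*pi is 1 full turn, so every vector returns to itself, yet the rotor is -1, on the OTHER sheet of the double cover (an odd number of 2*pi turns).
Answer: -1


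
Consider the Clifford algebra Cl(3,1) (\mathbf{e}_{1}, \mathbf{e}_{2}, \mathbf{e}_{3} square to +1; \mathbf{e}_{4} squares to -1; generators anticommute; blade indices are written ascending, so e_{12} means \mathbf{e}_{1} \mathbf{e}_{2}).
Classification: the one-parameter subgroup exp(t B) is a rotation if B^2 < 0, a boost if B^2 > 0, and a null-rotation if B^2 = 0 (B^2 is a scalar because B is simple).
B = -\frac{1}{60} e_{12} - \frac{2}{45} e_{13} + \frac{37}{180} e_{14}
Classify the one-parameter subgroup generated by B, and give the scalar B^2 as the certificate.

B^2 term by term: the squares give (-\frac{1}{60})^2*(e_{12})^2 + (-\frac{2}{45})^2*(e_{13})^2 + (\frac{37}{180})^2*(e_{14})^2 = \frac{1}{3600}*(-1) + \frac{4}{2025}*(-1) + \frac{1369}{32400}*(+1) = \frac{1}{25} (each basis 2-blade squares to minus the product of its generators' squares); cross terms between blades sharing an index anticommute and cancel. So B^2 = \frac{1}{25}.
Answer: boost, certificate B^2 = \frac{1}{25}. Check the certificate: B^2 = \frac{1}{25}, and that sign is decisive whatever form B takes.


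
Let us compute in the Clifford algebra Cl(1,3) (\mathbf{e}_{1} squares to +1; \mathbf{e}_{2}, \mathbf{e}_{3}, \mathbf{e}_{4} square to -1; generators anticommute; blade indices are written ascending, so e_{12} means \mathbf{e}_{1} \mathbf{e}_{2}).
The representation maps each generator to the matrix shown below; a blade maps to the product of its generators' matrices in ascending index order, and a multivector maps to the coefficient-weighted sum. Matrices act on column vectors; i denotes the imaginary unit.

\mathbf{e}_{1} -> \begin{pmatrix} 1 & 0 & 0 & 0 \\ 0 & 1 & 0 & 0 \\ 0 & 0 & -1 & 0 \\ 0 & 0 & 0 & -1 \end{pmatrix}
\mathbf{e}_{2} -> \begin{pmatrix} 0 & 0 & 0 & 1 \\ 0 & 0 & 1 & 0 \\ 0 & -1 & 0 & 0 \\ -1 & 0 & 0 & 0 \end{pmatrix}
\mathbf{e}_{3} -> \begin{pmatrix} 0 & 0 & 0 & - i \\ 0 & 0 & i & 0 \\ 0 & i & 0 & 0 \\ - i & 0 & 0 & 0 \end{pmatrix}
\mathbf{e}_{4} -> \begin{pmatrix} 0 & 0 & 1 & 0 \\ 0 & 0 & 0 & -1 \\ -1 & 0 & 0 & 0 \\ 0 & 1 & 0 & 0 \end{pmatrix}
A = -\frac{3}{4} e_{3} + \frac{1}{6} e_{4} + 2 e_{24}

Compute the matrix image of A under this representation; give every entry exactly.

Bivector images (products of the table entries): rho(e_{24}) = rho(\mathbf{e}_{2})rho(\mathbf{e}_{4}) = \begin{pmatrix} 0 & 1 & 0 & 0 \\ -1 & 0 & 0 & 0 \\ 0 & 0 & 0 & 1 \\ 0 & 0 & -1 & 0 \end{pmatrix}.
M = (-\frac{3}{4})*rho(e_{3}) + (\frac{1}{6})*rho(e_{4}) + (2)*rho(e_{24}), summed entrywise:
Answer: \begin{pmatrix} 0 & 2 & \frac{1}{6} & \frac{3 i}{4} \\ -2 & 0 & - \frac{3 i}{4} & - \frac{1}{6} \\ - \frac{1}{6} & - \frac{3 i}{4} & 0 & 2 \\ \frac{3 i}{4} & \frac{1}{6} & -2 & 0 \end{pmatrix}


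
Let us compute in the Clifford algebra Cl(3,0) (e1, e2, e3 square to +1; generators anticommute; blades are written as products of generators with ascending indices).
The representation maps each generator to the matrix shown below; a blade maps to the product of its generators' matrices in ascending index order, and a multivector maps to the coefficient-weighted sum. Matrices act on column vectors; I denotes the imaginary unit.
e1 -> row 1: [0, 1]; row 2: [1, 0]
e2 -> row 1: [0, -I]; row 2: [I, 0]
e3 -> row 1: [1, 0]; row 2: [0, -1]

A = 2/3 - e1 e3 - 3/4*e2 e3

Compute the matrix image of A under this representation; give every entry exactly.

Bivector images (products of the table entries): rho(e1 e3) = rho(e1)rho(e3) = row 1: [0, -1]; row 2: [1, 0]; rho(e2 e3) = rho(e2)rho(e3) = row 1: [0, I]; row 2: [I, 0].
M = (2/3)*1 + (-1)*rho(e1 e3) + (-3/4)*rho(e2 e3), summed entrywise (1 is the identity matrix):
Answer: row 1: [2/3, 1 - 3*I/4]; row 2: [-1 - 3*I/4, 2/3]


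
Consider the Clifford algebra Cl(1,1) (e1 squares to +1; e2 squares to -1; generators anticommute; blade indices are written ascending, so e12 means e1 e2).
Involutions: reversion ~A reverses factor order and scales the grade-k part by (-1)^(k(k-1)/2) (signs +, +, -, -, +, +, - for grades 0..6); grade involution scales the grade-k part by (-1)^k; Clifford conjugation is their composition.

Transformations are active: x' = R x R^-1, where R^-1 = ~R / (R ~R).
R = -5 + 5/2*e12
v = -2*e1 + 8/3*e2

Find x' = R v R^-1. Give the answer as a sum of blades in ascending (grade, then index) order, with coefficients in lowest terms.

~R = -5 - 5/2*e12, and R ~R = 75/4, so R^-1 = ~R / (75/4).
R v = 10/3*e1 - 25/3*e2
Answer: 2/9*e1 + 16/9*e2


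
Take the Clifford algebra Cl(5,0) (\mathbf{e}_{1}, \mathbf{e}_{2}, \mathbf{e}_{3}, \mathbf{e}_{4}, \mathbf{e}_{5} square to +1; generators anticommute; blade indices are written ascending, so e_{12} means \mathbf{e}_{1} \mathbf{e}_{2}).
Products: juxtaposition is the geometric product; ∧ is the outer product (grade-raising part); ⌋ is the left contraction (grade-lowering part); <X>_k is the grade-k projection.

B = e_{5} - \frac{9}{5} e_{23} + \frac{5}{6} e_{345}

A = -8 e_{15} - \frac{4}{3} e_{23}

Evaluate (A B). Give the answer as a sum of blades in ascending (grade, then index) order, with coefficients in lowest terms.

step 1: -\frac{12}{5} - 8 e_{1} - \frac{20}{3} e_{134} - \frac{4}{3} e_{235} - \frac{10}{9} e_{245} + \frac{72}{5} e_{1235}
Answer: -\frac{12}{5} - 8 e_{1} - \frac{20}{3} e_{134} - \frac{4}{3} e_{235} - \frac{10}{9} e_{245} + \frac{72}{5} e_{1235}


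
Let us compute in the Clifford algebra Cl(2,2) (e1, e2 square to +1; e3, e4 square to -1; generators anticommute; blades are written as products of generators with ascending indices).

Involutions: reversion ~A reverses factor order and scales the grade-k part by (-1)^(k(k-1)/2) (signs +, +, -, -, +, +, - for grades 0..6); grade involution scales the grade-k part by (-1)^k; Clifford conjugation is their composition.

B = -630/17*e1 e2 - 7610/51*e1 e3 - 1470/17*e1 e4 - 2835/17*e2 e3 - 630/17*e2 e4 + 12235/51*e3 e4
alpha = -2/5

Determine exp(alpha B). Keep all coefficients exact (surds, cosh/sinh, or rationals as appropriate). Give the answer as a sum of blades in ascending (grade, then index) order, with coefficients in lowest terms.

B^2 term by term: the squares give (-630/17)^2*(e1 e2)^2 + (-7610/51)^2*(e1 e3)^2 + (-1470/17)^2*(e1 e4)^2 + (-2835/17)^2*(e2 e3)^2 + (-630/17)^2*(e2 e4)^2 + (12235/51)^2*(e3 e4)^2 = 396900/289*(-1) + 57912100/2601*(+1) + 2160900/289*(+1) + 8037225/289*(+1) + 396900/289*(+1) + 149695225/2601*(-1) = 0 (each basis 2-blade squares to minus the product of its generators' squares); cross terms between blades sharing an index anticommute and cancel; the commuting (index-disjoint) pairs give grade-4 terms 2*c*c'*(blade product), which cancel blade by blade — e1 e2 e3 e4: -5138700/289 - 3196200/289 + 8334900/289 = 0 — confirming B is simple. So B^2 = 0.
B^2 = 0, so the series truncates immediately: exp(alpha B) = 1 + alpha B (parabolic case).
Answer: 1 + 252/17*e1 e2 + 3044/51*e1 e3 + 588/17*e1 e4 + 1134/17*e2 e3 + 252/17*e2 e4 - 4894/51*e3 e4


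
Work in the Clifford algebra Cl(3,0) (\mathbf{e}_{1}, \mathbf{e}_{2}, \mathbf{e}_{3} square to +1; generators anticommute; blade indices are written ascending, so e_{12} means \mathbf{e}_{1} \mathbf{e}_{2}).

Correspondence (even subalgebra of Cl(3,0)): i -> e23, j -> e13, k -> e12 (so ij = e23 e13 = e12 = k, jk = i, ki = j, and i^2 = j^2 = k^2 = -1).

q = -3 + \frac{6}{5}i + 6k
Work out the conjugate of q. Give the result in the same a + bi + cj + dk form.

In blades: q = -3 + 6 e_{12} + \frac{6}{5} e_{23}.
Quaternion conjugation is reversion on the even subalgebra: the scalar is fixed and every grade-2 blade flips sign, giving -3 - 6 e_{12} - \frac{6}{5} e_{23}; translating back:
Answer: -3 - \frac{6}{5}i - 6k


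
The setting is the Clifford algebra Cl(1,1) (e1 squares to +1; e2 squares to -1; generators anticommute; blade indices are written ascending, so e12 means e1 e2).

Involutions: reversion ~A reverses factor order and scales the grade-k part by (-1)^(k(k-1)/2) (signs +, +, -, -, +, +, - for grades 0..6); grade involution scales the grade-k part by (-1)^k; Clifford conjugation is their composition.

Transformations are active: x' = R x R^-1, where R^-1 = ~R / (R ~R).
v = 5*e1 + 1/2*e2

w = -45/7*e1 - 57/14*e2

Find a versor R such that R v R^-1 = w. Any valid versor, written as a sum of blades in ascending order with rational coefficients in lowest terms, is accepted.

Construction: equal norms (both 99/4) license R = v + w = -10/7*e1 - 25/7*e2 — nothing changes along that direction, while (v - w)/2 changes sign, so v maps onto w.
Answer: -10/7*e1 - 25/7*e2


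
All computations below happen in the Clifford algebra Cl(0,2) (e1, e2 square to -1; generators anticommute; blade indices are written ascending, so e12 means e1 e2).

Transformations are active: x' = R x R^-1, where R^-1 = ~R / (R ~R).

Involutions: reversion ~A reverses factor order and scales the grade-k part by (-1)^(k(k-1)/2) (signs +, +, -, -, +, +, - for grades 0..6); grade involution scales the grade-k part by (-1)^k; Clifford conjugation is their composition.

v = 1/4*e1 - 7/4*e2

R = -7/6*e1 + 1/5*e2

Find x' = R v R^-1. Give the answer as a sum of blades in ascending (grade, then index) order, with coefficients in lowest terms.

~R = -7/6*e1 + 1/5*e2, and R ~R = -1261/900, so R^-1 = ~R / (-1261/900).
R v = 77/120 + 239/120*e12
Answer: 4129/5044*e1 + 7903/5044*e2


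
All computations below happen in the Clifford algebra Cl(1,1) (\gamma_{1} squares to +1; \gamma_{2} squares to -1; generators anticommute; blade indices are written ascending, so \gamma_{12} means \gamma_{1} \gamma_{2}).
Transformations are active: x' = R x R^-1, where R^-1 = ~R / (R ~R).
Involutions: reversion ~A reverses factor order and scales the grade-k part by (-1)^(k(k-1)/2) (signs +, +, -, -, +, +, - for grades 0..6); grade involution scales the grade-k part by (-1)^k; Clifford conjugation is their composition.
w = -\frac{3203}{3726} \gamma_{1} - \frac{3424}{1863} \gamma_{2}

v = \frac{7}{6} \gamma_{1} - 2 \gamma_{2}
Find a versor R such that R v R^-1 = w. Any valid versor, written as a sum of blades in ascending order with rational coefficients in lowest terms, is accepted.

Since q(v) = q(w) = -\frac{95}{36}, the sum R = v + w = \frac{572}{1863} \gamma_{1} - \frac{7150}{1863} \gamma_{2} does the job whenever invertible.
Answer: \frac{572}{1863} \gamma_{1} - \frac{7150}{1863} \gamma_{2}


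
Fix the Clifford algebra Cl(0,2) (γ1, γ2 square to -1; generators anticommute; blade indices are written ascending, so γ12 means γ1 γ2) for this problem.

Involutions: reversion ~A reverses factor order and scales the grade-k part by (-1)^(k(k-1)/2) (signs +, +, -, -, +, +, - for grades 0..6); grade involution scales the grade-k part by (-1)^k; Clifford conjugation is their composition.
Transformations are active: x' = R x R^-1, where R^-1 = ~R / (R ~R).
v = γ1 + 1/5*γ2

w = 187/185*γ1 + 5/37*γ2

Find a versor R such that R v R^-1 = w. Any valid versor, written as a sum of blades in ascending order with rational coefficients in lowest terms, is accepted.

Equal squares first: v^2 = w^2 = -26/25. Then v + w = 372/185*γ1 + 62/185*γ2 is a versor taking v to w, provided it is invertible.
Answer: 372/185*γ1 + 62/185*γ2
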